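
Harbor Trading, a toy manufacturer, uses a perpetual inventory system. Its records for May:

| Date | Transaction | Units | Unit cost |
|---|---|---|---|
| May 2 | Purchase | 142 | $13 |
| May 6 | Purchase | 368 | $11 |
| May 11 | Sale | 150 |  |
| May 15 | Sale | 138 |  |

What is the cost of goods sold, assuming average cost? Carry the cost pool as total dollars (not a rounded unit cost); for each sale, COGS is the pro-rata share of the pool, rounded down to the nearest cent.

After May 2: 142 on hand, pool $1,846.00 (≈ $13.0000 each)
After May 6: 510 on hand, pool $5,894.00 (≈ $11.5569 each)
May 11, sell 150: 150/510 × $5,894.00 → $1,733.52
May 15, sell 138: 138/360 × $4,160.48 → $1,594.85
Total COGS = $1,733.52 + $1,594.85 = $3,328.37
Ending inventory (cost pool remaining) = $2,565.63

COGS = $3,328.37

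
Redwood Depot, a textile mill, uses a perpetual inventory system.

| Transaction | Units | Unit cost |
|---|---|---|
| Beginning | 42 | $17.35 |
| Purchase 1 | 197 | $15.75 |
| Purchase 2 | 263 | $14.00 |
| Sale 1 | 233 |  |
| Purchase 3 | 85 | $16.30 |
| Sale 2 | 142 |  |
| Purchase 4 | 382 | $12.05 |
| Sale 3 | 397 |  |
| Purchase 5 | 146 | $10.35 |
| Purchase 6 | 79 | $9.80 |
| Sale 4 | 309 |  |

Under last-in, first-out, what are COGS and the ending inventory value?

Sale 1 (233) [LIFO — newest first]: 233 @ $14.00 = $3,262.00
Sale 2 (142) [LIFO — newest first]: 85 @ $16.30 + 30 @ $14.00 + 27 @ $15.75 = $2,230.75
Sale 3 (397) [LIFO — newest first]: 382 @ $12.05 + 15 @ $15.75 = $4,839.35
Sale 4 (309) [LIFO — newest first]: 79 @ $9.80 + 146 @ $10.35 + 84 @ $15.75 = $3,608.30
Total COGS = $3,262.00 + $2,230.75 + $4,839.35 + $3,608.30 = $13,940.40
Ending inventory: 42 @ $17.35 + 71 @ $15.75 = $1,846.95

COGS = $13,940.40; ending inventory = $1,846.95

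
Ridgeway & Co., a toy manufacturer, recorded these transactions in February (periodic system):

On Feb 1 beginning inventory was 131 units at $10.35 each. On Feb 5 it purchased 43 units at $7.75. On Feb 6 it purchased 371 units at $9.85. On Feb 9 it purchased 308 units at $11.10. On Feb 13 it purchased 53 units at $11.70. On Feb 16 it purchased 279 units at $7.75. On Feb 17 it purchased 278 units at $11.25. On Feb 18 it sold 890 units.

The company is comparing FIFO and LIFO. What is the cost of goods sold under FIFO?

COGS = $9,195.15

FIFO COGS: 131 @ $10.35 + 43 @ $7.75 + 371 @ $9.85 + 308 @ $11.10 + 37 @ $11.70 = $9,195.15
LIFO COGS: 278 @ $11.25 + 279 @ $7.75 + 53 @ $11.70 + 280 @ $11.10 = $9,017.85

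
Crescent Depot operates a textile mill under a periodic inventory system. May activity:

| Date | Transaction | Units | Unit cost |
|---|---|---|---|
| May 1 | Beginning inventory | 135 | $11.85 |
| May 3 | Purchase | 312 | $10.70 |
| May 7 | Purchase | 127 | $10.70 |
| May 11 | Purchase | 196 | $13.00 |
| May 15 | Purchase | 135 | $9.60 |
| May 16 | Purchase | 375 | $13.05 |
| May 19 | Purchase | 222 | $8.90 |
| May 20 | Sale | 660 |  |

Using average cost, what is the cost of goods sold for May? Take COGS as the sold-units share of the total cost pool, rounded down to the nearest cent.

COGS = $7,474.69

May 20, sell 660: 660/1502 × $17,010.60 → $7,474.69
Ending inventory (cost pool remaining) = $9,535.91
Check: goods available $17,010.60 = COGS $7,474.69 + ending $9,535.91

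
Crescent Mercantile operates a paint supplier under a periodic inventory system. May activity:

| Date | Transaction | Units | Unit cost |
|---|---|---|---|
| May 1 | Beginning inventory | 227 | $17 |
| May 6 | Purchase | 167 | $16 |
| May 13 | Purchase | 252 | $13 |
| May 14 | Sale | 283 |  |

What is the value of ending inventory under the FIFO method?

May 14, 283 sold [FIFO — oldest first]: 227 @ $17 + 56 @ $16 = $4,755
Ending inventory: 111 @ $16 + 252 @ $13 = $5,052
Check: goods available $9,807 = COGS $4,755 + ending $5,052

Ending inventory = $5,052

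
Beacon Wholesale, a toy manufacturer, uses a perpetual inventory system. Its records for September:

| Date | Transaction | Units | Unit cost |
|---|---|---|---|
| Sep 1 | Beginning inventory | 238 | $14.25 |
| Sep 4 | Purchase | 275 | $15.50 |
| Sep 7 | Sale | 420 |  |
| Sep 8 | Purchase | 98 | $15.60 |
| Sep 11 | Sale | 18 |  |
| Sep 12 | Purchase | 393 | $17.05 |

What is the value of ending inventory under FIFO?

Sep 7, 420 sold [FIFO — oldest first]: 238 @ $14.25 + 182 @ $15.50 = $6,212.50
Sep 11, 18 sold [FIFO — oldest first]: 18 @ $15.50 = $279.00
Total COGS = $6,212.50 + $279.00 = $6,491.50
Ending inventory: 75 @ $15.50 + 98 @ $15.60 + 393 @ $17.05 = $9,391.95

Ending inventory = $9,391.95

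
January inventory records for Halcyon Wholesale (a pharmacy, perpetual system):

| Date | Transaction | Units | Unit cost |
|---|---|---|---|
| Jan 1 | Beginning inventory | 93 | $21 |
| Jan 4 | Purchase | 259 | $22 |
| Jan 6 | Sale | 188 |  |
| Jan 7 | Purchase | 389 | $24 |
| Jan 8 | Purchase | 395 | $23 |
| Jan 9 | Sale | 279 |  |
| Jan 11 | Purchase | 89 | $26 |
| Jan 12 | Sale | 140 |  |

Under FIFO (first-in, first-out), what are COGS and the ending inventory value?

COGS = $13,771; ending inventory = $14,615

Jan 6, 188 sold [FIFO — oldest first]: 93 @ $21 + 95 @ $22 = $4,043
Jan 9, 279 sold [FIFO — oldest first]: 164 @ $22 + 115 @ $24 = $6,368
Jan 12, 140 sold [FIFO — oldest first]: 140 @ $24 = $3,360
Total COGS = $4,043 + $6,368 + $3,360 = $13,771
Ending inventory: 134 @ $24 + 395 @ $23 + 89 @ $26 = $14,615
Check: goods available $28,386 = COGS $13,771 + ending $14,615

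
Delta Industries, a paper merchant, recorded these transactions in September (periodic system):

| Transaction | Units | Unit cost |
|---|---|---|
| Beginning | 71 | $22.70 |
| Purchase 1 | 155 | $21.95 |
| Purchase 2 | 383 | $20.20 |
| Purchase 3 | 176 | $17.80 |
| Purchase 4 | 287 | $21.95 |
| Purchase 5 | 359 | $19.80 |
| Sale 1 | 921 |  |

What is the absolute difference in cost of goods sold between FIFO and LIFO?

$328.10

FIFO COGS: 71 @ $22.70 + 155 @ $21.95 + 383 @ $20.20 + 176 @ $17.80 + 136 @ $21.95 = $18,868.55
LIFO COGS: 359 @ $19.80 + 287 @ $21.95 + 176 @ $17.80 + 99 @ $20.20 = $18,540.45
Difference = |$18,868.55 − $18,540.45| = $328.10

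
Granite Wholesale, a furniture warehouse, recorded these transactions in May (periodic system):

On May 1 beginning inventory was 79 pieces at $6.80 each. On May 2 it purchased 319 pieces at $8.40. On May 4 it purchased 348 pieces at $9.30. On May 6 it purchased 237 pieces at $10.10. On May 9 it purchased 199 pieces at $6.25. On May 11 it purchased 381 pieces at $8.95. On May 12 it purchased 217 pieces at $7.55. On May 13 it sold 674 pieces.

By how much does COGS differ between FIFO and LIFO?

$260.30

FIFO COGS: 79 @ $6.80 + 319 @ $8.40 + 276 @ $9.30 = $5,783.60
LIFO COGS: 217 @ $7.55 + 381 @ $8.95 + 76 @ $6.25 = $5,523.30
Difference = |$5,783.60 − $5,523.30| = $260.30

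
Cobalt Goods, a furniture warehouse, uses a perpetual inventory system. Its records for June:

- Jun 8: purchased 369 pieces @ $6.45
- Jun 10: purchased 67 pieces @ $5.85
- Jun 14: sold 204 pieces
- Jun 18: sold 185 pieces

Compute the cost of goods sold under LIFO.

COGS = $2,468.85

Jun 14, 204 sold [LIFO — newest first]: 67 @ $5.85 + 137 @ $6.45 = $1,275.60
Jun 18, 185 sold [LIFO — newest first]: 185 @ $6.45 = $1,193.25
Total COGS = $1,275.60 + $1,193.25 = $2,468.85
Ending inventory: 47 @ $6.45 = $303.15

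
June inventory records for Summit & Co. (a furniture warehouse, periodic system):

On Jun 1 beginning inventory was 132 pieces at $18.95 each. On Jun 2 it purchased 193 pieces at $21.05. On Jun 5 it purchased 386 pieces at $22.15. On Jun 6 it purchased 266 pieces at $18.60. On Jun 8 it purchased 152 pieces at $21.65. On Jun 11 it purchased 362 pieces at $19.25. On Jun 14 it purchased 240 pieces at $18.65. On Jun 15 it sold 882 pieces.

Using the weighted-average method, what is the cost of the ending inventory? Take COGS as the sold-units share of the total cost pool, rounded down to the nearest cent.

Ending inventory = $17,066.74

Jun 15, sell 882: 882/1731 × $34,796.85 → $17,730.11
Ending inventory (cost pool remaining) = $17,066.74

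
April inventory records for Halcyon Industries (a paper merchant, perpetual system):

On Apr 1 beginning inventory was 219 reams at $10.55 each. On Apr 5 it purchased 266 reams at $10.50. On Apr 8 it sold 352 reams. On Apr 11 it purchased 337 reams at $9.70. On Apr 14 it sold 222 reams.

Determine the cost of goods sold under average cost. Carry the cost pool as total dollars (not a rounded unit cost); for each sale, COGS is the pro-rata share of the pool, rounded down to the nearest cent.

COGS = $5,909.01

After Apr 1: 219 on hand, pool $2,310.45 (≈ $10.5500 each)
After Apr 5: 485 on hand, pool $5,103.45 (≈ $10.5226 each)
Apr 8, sell 352: 352/485 × $5,103.45 → $3,703.94
After Apr 11: 470 on hand, pool $4,668.41 (≈ $9.9328 each)
Apr 14, sell 222: 222/470 × $4,668.41 → $2,205.07
Total COGS = $3,703.94 + $2,205.07 = $5,909.01
Ending inventory (cost pool remaining) = $2,463.34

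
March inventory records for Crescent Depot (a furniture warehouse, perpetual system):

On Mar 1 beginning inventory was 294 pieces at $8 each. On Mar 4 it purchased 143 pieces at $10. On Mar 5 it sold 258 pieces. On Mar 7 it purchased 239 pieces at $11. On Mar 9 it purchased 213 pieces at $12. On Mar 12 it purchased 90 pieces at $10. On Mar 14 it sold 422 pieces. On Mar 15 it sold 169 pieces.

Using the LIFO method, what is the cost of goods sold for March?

Mar 5, 258 sold [LIFO — newest first]: 143 @ $10 + 115 @ $8 = $2,350
Mar 14, 422 sold [LIFO — newest first]: 90 @ $10 + 213 @ $12 + 119 @ $11 = $4,765
Mar 15, 169 sold [LIFO — newest first]: 120 @ $11 + 49 @ $8 = $1,712
Total COGS = $2,350 + $4,765 + $1,712 = $8,827
Ending inventory: 130 @ $8 = $1,040

COGS = $8,827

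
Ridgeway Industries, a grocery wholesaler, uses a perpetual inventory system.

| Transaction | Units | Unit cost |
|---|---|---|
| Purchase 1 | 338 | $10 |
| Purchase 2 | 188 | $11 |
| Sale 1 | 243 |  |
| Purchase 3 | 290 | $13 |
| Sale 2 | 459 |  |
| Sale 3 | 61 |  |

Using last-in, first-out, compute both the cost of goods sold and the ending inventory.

Sale 1 (243) [LIFO — newest first]: 188 @ $11 + 55 @ $10 = $2,618
Sale 2 (459) [LIFO — newest first]: 290 @ $13 + 169 @ $10 = $5,460
Sale 3 (61) [LIFO — newest first]: 61 @ $10 = $610
Total COGS = $2,618 + $5,460 + $610 = $8,688
Ending inventory: 53 @ $10 = $530
Check: goods available $9,218 = COGS $8,688 + ending $530

COGS = $8,688; ending inventory = $530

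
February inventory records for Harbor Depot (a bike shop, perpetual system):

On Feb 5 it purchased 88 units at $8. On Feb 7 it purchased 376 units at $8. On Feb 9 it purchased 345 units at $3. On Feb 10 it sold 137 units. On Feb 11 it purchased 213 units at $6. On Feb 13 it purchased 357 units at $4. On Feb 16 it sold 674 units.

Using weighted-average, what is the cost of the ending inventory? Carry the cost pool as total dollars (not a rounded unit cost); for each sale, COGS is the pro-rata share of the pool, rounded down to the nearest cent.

Ending inventory = $3,040.83

After Feb 5: 88 on hand, pool $704.00 (≈ $8.0000 each)
After Feb 7: 464 on hand, pool $3,712.00 (≈ $8.0000 each)
After Feb 9: 809 on hand, pool $4,747.00 (≈ $5.8677 each)
Feb 10, sell 137: 137/809 × $4,747.00 → $803.88
After Feb 11: 885 on hand, pool $5,221.12 (≈ $5.8996 each)
After Feb 13: 1242 on hand, pool $6,649.12 (≈ $5.3536 each)
Feb 16, sell 674: 674/1242 × $6,649.12 → $3,608.29
Total COGS = $803.88 + $3,608.29 = $4,412.17
Ending inventory (cost pool remaining) = $3,040.83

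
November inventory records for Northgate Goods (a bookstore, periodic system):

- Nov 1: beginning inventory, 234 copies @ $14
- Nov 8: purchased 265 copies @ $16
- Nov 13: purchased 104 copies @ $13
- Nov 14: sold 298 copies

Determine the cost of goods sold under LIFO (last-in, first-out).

COGS = $4,456

Nov 14, 298 sold [LIFO — newest first]: 104 @ $13 + 194 @ $16 = $4,456
Ending inventory: 234 @ $14 + 71 @ $16 = $4,412
Check: goods available $8,868 = COGS $4,456 + ending $4,412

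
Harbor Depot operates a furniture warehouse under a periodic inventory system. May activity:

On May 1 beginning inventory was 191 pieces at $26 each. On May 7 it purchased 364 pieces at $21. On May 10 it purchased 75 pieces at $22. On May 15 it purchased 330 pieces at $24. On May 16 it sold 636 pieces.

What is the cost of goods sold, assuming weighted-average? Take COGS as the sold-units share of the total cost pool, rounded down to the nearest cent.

May 16, sell 636: 636/960 × $22,180.00 → $14,694.25
Ending inventory (cost pool remaining) = $7,485.75
Check: goods available $22,180.00 = COGS $14,694.25 + ending $7,485.75

COGS = $14,694.25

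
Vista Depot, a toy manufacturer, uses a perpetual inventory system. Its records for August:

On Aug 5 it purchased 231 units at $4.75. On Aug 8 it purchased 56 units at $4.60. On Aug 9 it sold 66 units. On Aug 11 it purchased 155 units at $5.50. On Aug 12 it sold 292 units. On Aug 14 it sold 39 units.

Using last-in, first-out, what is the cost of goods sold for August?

COGS = $1,993.60

Aug 9, 66 sold [LIFO — newest first]: 56 @ $4.60 + 10 @ $4.75 = $305.10
Aug 12, 292 sold [LIFO — newest first]: 155 @ $5.50 + 137 @ $4.75 = $1,503.25
Aug 14, 39 sold [LIFO — newest first]: 39 @ $4.75 = $185.25
Total COGS = $305.10 + $1,503.25 + $185.25 = $1,993.60
Ending inventory: 45 @ $4.75 = $213.75
Check: goods available $2,207.35 = COGS $1,993.60 + ending $213.75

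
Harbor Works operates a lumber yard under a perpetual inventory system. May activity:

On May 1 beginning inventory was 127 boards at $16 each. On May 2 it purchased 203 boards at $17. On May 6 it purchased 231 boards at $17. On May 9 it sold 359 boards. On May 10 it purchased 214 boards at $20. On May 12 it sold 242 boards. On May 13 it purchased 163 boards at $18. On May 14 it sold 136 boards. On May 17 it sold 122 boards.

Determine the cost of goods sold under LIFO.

COGS = $15,360

May 9, 359 sold [LIFO — newest first]: 231 @ $17 + 128 @ $17 = $6,103
May 12, 242 sold [LIFO — newest first]: 214 @ $20 + 28 @ $17 = $4,756
May 14, 136 sold [LIFO — newest first]: 136 @ $18 = $2,448
May 17, 122 sold [LIFO — newest first]: 27 @ $18 + 47 @ $17 + 48 @ $16 = $2,053
Total COGS = $6,103 + $4,756 + $2,448 + $2,053 = $15,360
Ending inventory: 79 @ $16 = $1,264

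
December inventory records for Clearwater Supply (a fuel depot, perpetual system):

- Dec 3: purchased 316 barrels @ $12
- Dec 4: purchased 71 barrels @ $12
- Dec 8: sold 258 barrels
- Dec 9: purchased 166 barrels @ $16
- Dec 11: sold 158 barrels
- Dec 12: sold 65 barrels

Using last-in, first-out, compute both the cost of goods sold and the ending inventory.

Dec 8, 258 sold [LIFO — newest first]: 71 @ $12 + 187 @ $12 = $3,096
Dec 11, 158 sold [LIFO — newest first]: 158 @ $16 = $2,528
Dec 12, 65 sold [LIFO — newest first]: 8 @ $16 + 57 @ $12 = $812
Total COGS = $3,096 + $2,528 + $812 = $6,436
Ending inventory: 72 @ $12 = $864

COGS = $6,436; ending inventory = $864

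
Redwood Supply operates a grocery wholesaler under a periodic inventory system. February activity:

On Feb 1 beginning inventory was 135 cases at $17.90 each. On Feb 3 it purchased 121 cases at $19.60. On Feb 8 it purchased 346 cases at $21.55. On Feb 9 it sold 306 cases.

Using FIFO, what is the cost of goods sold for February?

Feb 9, 306 sold [FIFO — oldest first]: 135 @ $17.90 + 121 @ $19.60 + 50 @ $21.55 = $5,865.60
Ending inventory: 296 @ $21.55 = $6,378.80
Check: goods available $12,244.40 = COGS $5,865.60 + ending $6,378.80

COGS = $5,865.60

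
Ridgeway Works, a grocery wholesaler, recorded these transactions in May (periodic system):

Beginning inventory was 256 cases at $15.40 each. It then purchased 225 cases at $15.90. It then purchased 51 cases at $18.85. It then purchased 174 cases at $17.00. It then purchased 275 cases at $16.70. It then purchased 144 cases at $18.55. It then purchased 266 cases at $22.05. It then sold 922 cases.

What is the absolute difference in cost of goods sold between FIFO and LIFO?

$2,192.70

FIFO COGS: 256 @ $15.40 + 225 @ $15.90 + 51 @ $18.85 + 174 @ $17.00 + 216 @ $16.70 = $15,046.45
LIFO COGS: 266 @ $22.05 + 144 @ $18.55 + 275 @ $16.70 + 174 @ $17.00 + 51 @ $18.85 + 12 @ $15.90 = $17,239.15
Difference = |$15,046.45 − $17,239.15| = $2,192.70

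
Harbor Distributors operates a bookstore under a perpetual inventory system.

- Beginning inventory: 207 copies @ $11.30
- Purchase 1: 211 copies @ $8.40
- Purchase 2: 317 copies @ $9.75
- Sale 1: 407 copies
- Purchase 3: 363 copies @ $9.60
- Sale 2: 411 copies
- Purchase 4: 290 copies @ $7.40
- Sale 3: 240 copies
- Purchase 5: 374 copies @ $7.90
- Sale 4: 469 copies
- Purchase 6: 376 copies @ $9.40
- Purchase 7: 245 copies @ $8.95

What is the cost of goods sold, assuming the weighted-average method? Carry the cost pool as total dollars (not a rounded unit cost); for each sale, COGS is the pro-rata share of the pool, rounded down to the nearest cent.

After Beginning: 207 on hand, pool $2,339.10 (≈ $11.3000 each)
After Purchase 1: 418 on hand, pool $4,111.50 (≈ $9.8361 each)
After Purchase 2: 735 on hand, pool $7,202.25 (≈ $9.7990 each)
Sale 1, sell 407: 407/735 × $7,202.25 → $3,988.18
After Purchase 3: 691 on hand, pool $6,698.87 (≈ $9.6945 each)
Sale 2, sell 411: 411/691 × $6,698.87 → $3,984.42
After Purchase 4: 570 on hand, pool $4,860.45 (≈ $8.5271 each)
Sale 3, sell 240: 240/570 × $4,860.45 → $2,046.50
After Purchase 5: 704 on hand, pool $5,768.55 (≈ $8.1940 each)
Sale 4, sell 469: 469/704 × $5,768.55 → $3,842.96
After Purchase 6: 611 on hand, pool $5,459.99 (≈ $8.9362 each)
After Purchase 7: 856 on hand, pool $7,652.74 (≈ $8.9401 each)
Total COGS = $3,988.18 + $3,984.42 + $2,046.50 + $3,842.96 = $13,862.06
Ending inventory (cost pool remaining) = $7,652.74
Check: goods available $21,514.80 = COGS $13,862.06 + ending $7,652.74

COGS = $13,862.06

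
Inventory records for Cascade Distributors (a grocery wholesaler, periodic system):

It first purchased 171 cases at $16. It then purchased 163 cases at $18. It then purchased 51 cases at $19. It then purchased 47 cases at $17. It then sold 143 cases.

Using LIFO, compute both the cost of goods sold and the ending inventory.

COGS = $2,578; ending inventory = $4,860

Sale 1 (143) [LIFO — newest first]: 47 @ $17 + 51 @ $19 + 45 @ $18 = $2,578
Ending inventory: 171 @ $16 + 118 @ $18 = $4,860
Check: goods available $7,438 = COGS $2,578 + ending $4,860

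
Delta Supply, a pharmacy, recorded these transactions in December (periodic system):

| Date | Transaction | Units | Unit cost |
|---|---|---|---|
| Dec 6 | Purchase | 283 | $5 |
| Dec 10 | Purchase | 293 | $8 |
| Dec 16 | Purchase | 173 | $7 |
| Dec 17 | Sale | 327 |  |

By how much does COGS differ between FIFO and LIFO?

FIFO COGS: 283 @ $5 + 44 @ $8 = $1,767
LIFO COGS: 173 @ $7 + 154 @ $8 = $2,443
Difference = |$1,767 − $2,443| = $676

$676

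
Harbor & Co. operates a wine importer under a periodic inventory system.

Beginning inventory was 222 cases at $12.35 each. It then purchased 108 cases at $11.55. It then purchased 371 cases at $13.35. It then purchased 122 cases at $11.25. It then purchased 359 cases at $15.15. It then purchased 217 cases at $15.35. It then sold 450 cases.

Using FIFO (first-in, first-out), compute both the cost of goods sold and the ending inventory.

Sale 1 (450) [FIFO — oldest first]: 222 @ $12.35 + 108 @ $11.55 + 120 @ $13.35 = $5,591.10
Ending inventory: 251 @ $13.35 + 122 @ $11.25 + 359 @ $15.15 + 217 @ $15.35 = $13,493.15

COGS = $5,591.10; ending inventory = $13,493.15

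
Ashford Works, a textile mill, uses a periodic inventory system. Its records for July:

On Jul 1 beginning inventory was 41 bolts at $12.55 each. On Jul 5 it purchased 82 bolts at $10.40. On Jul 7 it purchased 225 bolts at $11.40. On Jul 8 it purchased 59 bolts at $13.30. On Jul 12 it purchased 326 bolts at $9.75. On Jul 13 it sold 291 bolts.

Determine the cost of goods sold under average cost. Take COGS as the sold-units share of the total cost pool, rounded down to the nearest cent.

COGS = $3,134.52

Jul 13, sell 291: 291/733 × $7,895.55 → $3,134.52
Ending inventory (cost pool remaining) = $4,761.03
Check: goods available $7,895.55 = COGS $3,134.52 + ending $4,761.03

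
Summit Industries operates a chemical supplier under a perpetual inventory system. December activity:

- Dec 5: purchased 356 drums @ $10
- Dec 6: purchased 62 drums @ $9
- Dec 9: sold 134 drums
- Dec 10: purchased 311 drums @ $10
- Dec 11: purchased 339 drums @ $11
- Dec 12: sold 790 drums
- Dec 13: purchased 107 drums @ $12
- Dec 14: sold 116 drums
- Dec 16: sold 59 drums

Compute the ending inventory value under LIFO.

Ending inventory = $760

Dec 9, 134 sold [LIFO — newest first]: 62 @ $9 + 72 @ $10 = $1,278
Dec 12, 790 sold [LIFO — newest first]: 339 @ $11 + 311 @ $10 + 140 @ $10 = $8,239
Dec 14, 116 sold [LIFO — newest first]: 107 @ $12 + 9 @ $10 = $1,374
Dec 16, 59 sold [LIFO — newest first]: 59 @ $10 = $590
Total COGS = $1,278 + $8,239 + $1,374 + $590 = $11,481
Ending inventory: 76 @ $10 = $760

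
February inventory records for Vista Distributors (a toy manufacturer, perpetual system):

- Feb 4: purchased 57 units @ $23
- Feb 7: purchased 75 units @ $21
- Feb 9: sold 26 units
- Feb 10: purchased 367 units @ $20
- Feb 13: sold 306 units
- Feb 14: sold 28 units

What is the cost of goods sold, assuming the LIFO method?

Feb 9, 26 sold [LIFO — newest first]: 26 @ $21 = $546
Feb 13, 306 sold [LIFO — newest first]: 306 @ $20 = $6,120
Feb 14, 28 sold [LIFO — newest first]: 28 @ $20 = $560
Total COGS = $546 + $6,120 + $560 = $7,226
Ending inventory: 57 @ $23 + 49 @ $21 + 33 @ $20 = $3,000

COGS = $7,226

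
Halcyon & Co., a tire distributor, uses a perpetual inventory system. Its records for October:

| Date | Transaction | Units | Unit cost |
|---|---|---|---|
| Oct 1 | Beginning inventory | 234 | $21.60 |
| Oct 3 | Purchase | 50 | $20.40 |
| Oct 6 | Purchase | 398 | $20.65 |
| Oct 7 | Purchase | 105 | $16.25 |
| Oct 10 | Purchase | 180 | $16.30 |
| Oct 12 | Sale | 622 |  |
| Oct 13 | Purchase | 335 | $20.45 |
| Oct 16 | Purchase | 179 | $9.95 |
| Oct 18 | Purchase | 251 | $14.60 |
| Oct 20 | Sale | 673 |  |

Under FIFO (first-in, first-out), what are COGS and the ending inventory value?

Oct 12, 622 sold [FIFO — oldest first]: 234 @ $21.60 + 50 @ $20.40 + 338 @ $20.65 = $13,054.10
Oct 20, 673 sold [FIFO — oldest first]: 60 @ $20.65 + 105 @ $16.25 + 180 @ $16.30 + 328 @ $20.45 = $12,586.85
Total COGS = $13,054.10 + $12,586.85 = $25,640.95
Ending inventory: 7 @ $20.45 + 179 @ $9.95 + 251 @ $14.60 = $5,588.80
Check: goods available $31,229.75 = COGS $25,640.95 + ending $5,588.80

COGS = $25,640.95; ending inventory = $5,588.80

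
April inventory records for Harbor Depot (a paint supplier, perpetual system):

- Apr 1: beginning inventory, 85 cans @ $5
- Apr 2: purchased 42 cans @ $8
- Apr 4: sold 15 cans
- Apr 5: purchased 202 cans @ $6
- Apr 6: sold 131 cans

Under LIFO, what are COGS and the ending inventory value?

COGS = $906; ending inventory = $1,067

Apr 4, 15 sold [LIFO — newest first]: 15 @ $8 = $120
Apr 6, 131 sold [LIFO — newest first]: 131 @ $6 = $786
Total COGS = $120 + $786 = $906
Ending inventory: 85 @ $5 + 27 @ $8 + 71 @ $6 = $1,067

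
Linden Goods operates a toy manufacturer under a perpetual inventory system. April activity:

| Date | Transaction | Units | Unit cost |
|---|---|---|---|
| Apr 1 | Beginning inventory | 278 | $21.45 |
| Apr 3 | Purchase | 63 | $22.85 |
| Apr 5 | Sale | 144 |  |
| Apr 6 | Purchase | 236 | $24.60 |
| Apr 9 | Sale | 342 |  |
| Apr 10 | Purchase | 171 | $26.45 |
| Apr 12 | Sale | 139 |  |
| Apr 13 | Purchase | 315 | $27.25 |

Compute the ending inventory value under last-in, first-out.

Ending inventory = $11,382.10

Apr 5, 144 sold [LIFO — newest first]: 63 @ $22.85 + 81 @ $21.45 = $3,177.00
Apr 9, 342 sold [LIFO — newest first]: 236 @ $24.60 + 106 @ $21.45 = $8,079.30
Apr 12, 139 sold [LIFO — newest first]: 139 @ $26.45 = $3,676.55
Total COGS = $3,177.00 + $8,079.30 + $3,676.55 = $14,932.85
Ending inventory: 91 @ $21.45 + 32 @ $26.45 + 315 @ $27.25 = $11,382.10
Check: goods available $26,314.95 = COGS $14,932.85 + ending $11,382.10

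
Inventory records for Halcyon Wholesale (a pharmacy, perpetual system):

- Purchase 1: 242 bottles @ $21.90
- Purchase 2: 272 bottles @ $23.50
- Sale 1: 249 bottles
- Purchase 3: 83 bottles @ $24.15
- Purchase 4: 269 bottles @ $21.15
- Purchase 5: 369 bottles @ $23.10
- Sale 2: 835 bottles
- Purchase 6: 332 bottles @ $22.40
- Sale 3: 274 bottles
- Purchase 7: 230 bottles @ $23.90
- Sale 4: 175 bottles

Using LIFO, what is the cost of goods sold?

COGS = $34,922.70

Sale 1 (249) [LIFO — newest first]: 249 @ $23.50 = $5,851.50
Sale 2 (835) [LIFO — newest first]: 369 @ $23.10 + 269 @ $21.15 + 83 @ $24.15 + 23 @ $23.50 + 91 @ $21.90 = $18,751.10
Sale 3 (274) [LIFO — newest first]: 274 @ $22.40 = $6,137.60
Sale 4 (175) [LIFO — newest first]: 175 @ $23.90 = $4,182.50
Total COGS = $5,851.50 + $18,751.10 + $6,137.60 + $4,182.50 = $34,922.70
Ending inventory: 151 @ $21.90 + 58 @ $22.40 + 55 @ $23.90 = $5,920.60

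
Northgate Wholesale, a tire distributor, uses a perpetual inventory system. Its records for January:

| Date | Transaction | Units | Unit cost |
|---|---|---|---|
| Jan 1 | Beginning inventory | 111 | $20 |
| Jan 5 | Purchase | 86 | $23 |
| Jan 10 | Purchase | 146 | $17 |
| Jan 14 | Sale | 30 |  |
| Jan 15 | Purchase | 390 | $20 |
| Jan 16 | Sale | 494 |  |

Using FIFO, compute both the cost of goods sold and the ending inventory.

COGS = $10,300; ending inventory = $4,180

Jan 14, 30 sold [FIFO — oldest first]: 30 @ $20 = $600
Jan 16, 494 sold [FIFO — oldest first]: 81 @ $20 + 86 @ $23 + 146 @ $17 + 181 @ $20 = $9,700
Total COGS = $600 + $9,700 = $10,300
Ending inventory: 209 @ $20 = $4,180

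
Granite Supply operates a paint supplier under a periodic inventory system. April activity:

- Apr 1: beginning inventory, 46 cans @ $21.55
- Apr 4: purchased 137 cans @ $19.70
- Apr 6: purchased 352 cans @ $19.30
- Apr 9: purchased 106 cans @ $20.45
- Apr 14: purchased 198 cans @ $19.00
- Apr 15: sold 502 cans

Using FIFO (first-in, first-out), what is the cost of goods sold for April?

Apr 15, 502 sold [FIFO — oldest first]: 46 @ $21.55 + 137 @ $19.70 + 319 @ $19.30 = $9,846.90
Ending inventory: 33 @ $19.30 + 106 @ $20.45 + 198 @ $19.00 = $6,566.60
Check: goods available $16,413.50 = COGS $9,846.90 + ending $6,566.60

COGS = $9,846.90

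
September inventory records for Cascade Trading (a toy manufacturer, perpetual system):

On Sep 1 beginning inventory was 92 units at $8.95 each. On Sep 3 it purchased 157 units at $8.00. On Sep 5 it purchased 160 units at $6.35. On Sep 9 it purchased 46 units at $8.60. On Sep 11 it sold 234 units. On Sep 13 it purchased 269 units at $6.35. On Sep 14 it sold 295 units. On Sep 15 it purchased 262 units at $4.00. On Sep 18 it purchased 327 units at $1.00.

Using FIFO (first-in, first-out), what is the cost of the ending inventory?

Ending inventory = $2,613.25

Sep 11, 234 sold [FIFO — oldest first]: 92 @ $8.95 + 142 @ $8.00 = $1,959.40
Sep 14, 295 sold [FIFO — oldest first]: 15 @ $8.00 + 160 @ $6.35 + 46 @ $8.60 + 74 @ $6.35 = $2,001.50
Total COGS = $1,959.40 + $2,001.50 = $3,960.90
Ending inventory: 195 @ $6.35 + 262 @ $4.00 + 327 @ $1.00 = $2,613.25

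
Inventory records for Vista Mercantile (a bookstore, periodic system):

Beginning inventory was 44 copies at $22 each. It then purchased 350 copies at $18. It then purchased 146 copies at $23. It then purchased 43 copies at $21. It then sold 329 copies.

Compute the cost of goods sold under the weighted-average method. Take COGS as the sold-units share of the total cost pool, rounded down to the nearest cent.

COGS = $6,506.07

Sale 1, sell 329: 329/583 × $11,529.00 → $6,506.07
Ending inventory (cost pool remaining) = $5,022.93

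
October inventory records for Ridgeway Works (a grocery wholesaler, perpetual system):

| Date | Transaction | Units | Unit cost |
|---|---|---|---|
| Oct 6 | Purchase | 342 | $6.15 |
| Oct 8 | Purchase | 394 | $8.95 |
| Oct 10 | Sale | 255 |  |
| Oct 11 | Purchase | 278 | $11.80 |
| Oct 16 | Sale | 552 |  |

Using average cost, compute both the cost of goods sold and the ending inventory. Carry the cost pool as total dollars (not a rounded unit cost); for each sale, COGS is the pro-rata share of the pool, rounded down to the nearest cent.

After Oct 6: 342 on hand, pool $2,103.30 (≈ $6.1500 each)
After Oct 8: 736 on hand, pool $5,629.60 (≈ $7.6489 each)
Oct 10, sell 255: 255/736 × $5,629.60 → $1,950.47
After Oct 11: 759 on hand, pool $6,959.53 (≈ $9.1693 each)
Oct 16, sell 552: 552/759 × $6,959.53 → $5,061.47
Total COGS = $1,950.47 + $5,061.47 = $7,011.94
Ending inventory (cost pool remaining) = $1,898.06

COGS = $7,011.94; ending inventory = $1,898.06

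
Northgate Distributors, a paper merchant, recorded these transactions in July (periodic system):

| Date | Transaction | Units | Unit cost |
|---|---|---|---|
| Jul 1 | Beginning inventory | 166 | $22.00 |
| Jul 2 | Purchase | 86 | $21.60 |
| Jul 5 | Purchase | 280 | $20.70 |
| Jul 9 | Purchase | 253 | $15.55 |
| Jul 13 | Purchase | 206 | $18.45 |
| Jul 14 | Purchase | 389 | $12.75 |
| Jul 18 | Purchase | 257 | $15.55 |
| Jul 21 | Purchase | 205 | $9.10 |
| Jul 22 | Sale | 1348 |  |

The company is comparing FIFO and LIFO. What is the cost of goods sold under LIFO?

FIFO COGS: 166 @ $22.00 + 86 @ $21.60 + 280 @ $20.70 + 253 @ $15.55 + 206 @ $18.45 + 357 @ $12.75 = $23,592.20
LIFO COGS: 205 @ $9.10 + 257 @ $15.55 + 389 @ $12.75 + 206 @ $18.45 + 253 @ $15.55 + 38 @ $20.70 = $19,343.05

COGS = $19,343.05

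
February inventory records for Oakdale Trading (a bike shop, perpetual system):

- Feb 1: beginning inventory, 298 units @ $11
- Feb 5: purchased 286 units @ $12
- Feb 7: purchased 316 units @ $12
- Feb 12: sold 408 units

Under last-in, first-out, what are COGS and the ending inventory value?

COGS = $4,896; ending inventory = $5,606

Feb 12, 408 sold [LIFO — newest first]: 316 @ $12 + 92 @ $12 = $4,896
Ending inventory: 298 @ $11 + 194 @ $12 = $5,606
Check: goods available $10,502 = COGS $4,896 + ending $5,606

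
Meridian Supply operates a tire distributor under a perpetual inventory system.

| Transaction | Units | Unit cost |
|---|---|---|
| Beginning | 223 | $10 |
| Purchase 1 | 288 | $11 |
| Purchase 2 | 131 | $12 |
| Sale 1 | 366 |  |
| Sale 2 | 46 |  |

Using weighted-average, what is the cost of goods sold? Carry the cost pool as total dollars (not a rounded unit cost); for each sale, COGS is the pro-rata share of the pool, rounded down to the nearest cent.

COGS = $4,472.95

After Beginning: 223 on hand, pool $2,230.00 (≈ $10.0000 each)
After Purchase 1: 511 on hand, pool $5,398.00 (≈ $10.5636 each)
After Purchase 2: 642 on hand, pool $6,970.00 (≈ $10.8567 each)
Sale 1, sell 366: 366/642 × $6,970.00 → $3,973.55
Sale 2, sell 46: 46/276 × $2,996.45 → $499.40
Total COGS = $3,973.55 + $499.40 = $4,472.95
Ending inventory (cost pool remaining) = $2,497.05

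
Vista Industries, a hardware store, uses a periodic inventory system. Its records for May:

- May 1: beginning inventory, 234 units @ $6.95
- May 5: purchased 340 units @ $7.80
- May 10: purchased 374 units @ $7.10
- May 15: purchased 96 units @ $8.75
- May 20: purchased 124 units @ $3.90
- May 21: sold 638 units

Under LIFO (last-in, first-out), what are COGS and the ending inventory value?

COGS = $4,322.20; ending inventory = $3,935.10

May 21, 638 sold [LIFO — newest first]: 124 @ $3.90 + 96 @ $8.75 + 374 @ $7.10 + 44 @ $7.80 = $4,322.20
Ending inventory: 234 @ $6.95 + 296 @ $7.80 = $3,935.10
Check: goods available $8,257.30 = COGS $4,322.20 + ending $3,935.10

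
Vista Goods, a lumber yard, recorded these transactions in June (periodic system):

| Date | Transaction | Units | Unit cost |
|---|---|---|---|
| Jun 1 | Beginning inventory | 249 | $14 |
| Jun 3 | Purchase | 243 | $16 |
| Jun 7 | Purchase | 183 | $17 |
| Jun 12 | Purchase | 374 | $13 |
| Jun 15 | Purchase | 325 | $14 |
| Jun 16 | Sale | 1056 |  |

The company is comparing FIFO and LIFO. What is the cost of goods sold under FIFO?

COGS = $15,445

FIFO COGS: 249 @ $14 + 243 @ $16 + 183 @ $17 + 374 @ $13 + 7 @ $14 = $15,445
LIFO COGS: 325 @ $14 + 374 @ $13 + 183 @ $17 + 174 @ $16 = $15,307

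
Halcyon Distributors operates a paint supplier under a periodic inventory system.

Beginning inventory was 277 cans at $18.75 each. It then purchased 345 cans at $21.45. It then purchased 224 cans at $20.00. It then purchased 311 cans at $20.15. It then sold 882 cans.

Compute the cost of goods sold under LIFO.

Sale 1 (882) [LIFO — newest first]: 311 @ $20.15 + 224 @ $20.00 + 345 @ $21.45 + 2 @ $18.75 = $18,184.40
Ending inventory: 275 @ $18.75 = $5,156.25

COGS = $18,184.40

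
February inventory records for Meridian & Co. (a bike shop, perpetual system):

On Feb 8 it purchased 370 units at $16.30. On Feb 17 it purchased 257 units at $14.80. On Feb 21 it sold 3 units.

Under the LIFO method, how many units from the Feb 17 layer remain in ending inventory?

Feb 21, 3 sold [LIFO — newest first]: 3 @ $14.80 = $44.40
Ending inventory: 370 @ $16.30 + 254 @ $14.80 = $9,790.20

254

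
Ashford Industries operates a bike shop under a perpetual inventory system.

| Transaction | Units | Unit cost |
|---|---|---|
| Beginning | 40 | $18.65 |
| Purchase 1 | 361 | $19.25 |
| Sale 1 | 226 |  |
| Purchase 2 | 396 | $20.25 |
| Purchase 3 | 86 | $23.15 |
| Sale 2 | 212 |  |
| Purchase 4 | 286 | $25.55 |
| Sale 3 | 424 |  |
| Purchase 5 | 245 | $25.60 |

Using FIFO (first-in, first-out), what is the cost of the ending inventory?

Sale 1 (226) [FIFO — oldest first]: 40 @ $18.65 + 186 @ $19.25 = $4,326.50
Sale 2 (212) [FIFO — oldest first]: 175 @ $19.25 + 37 @ $20.25 = $4,118.00
Sale 3 (424) [FIFO — oldest first]: 359 @ $20.25 + 65 @ $23.15 = $8,774.50
Total COGS = $4,326.50 + $4,118.00 + $8,774.50 = $17,219.00
Ending inventory: 21 @ $23.15 + 286 @ $25.55 + 245 @ $25.60 = $14,065.45
Check: goods available $31,284.45 = COGS $17,219.00 + ending $14,065.45

Ending inventory = $14,065.45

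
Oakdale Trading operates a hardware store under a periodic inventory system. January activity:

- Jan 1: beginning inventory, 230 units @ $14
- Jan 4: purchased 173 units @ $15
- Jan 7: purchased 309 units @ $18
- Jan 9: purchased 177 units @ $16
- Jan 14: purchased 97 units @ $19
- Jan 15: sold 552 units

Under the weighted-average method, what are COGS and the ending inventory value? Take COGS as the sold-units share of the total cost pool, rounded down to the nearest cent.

Jan 15, sell 552: 552/986 × $16,052.00 → $8,986.51
Ending inventory (cost pool remaining) = $7,065.49

COGS = $8,986.51; ending inventory = $7,065.49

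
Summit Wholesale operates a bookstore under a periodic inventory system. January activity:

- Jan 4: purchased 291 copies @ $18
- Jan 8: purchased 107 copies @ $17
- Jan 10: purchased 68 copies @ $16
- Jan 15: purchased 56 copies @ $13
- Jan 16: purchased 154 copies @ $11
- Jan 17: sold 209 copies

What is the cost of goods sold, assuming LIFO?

COGS = $2,409

Jan 17, 209 sold [LIFO — newest first]: 154 @ $11 + 55 @ $13 = $2,409
Ending inventory: 291 @ $18 + 107 @ $17 + 68 @ $16 + 1 @ $13 = $8,158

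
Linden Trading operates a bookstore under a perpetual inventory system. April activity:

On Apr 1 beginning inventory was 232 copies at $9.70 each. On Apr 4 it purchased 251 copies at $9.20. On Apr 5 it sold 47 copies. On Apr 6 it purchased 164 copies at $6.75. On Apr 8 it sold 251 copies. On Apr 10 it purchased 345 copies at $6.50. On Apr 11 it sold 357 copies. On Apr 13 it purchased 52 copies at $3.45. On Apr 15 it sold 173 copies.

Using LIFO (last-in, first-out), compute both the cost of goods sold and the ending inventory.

Apr 5, 47 sold [LIFO — newest first]: 47 @ $9.20 = $432.40
Apr 8, 251 sold [LIFO — newest first]: 164 @ $6.75 + 87 @ $9.20 = $1,907.40
Apr 11, 357 sold [LIFO — newest first]: 345 @ $6.50 + 12 @ $9.20 = $2,352.90
Apr 15, 173 sold [LIFO — newest first]: 52 @ $3.45 + 105 @ $9.20 + 16 @ $9.70 = $1,300.60
Total COGS = $432.40 + $1,907.40 + $2,352.90 + $1,300.60 = $5,993.30
Ending inventory: 216 @ $9.70 = $2,095.20
Check: goods available $8,088.50 = COGS $5,993.30 + ending $2,095.20

COGS = $5,993.30; ending inventory = $2,095.20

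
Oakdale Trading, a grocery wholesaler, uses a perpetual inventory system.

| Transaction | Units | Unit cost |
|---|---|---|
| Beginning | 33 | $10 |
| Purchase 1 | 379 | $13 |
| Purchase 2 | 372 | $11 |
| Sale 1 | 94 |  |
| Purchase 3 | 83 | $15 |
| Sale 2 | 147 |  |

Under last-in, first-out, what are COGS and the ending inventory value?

Sale 1 (94) [LIFO — newest first]: 94 @ $11 = $1,034
Sale 2 (147) [LIFO — newest first]: 83 @ $15 + 64 @ $11 = $1,949
Total COGS = $1,034 + $1,949 = $2,983
Ending inventory: 33 @ $10 + 379 @ $13 + 214 @ $11 = $7,611

COGS = $2,983; ending inventory = $7,611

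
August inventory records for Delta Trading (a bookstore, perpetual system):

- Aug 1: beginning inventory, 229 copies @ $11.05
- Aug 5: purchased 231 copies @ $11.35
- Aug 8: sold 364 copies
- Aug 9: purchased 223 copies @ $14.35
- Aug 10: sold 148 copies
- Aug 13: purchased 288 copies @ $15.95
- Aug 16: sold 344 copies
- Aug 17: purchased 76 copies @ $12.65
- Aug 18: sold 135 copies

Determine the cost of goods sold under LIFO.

COGS = $13,288.55

Aug 8, 364 sold [LIFO — newest first]: 231 @ $11.35 + 133 @ $11.05 = $4,091.50
Aug 10, 148 sold [LIFO — newest first]: 148 @ $14.35 = $2,123.80
Aug 16, 344 sold [LIFO — newest first]: 288 @ $15.95 + 56 @ $14.35 = $5,397.20
Aug 18, 135 sold [LIFO — newest first]: 76 @ $12.65 + 19 @ $14.35 + 40 @ $11.05 = $1,676.05
Total COGS = $4,091.50 + $2,123.80 + $5,397.20 + $1,676.05 = $13,288.55
Ending inventory: 56 @ $11.05 = $618.80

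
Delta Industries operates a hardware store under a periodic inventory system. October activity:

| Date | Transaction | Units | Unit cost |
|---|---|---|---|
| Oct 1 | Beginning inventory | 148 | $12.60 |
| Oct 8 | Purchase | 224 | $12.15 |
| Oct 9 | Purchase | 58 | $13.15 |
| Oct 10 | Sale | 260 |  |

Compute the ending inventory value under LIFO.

Ending inventory = $2,132.10

Oct 10, 260 sold [LIFO — newest first]: 58 @ $13.15 + 202 @ $12.15 = $3,217.00
Ending inventory: 148 @ $12.60 + 22 @ $12.15 = $2,132.10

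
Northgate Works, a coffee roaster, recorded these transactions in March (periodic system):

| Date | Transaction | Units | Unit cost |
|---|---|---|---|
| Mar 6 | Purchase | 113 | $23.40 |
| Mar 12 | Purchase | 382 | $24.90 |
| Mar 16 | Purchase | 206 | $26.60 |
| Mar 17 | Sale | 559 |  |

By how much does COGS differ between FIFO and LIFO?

$410.90

FIFO COGS: 113 @ $23.40 + 382 @ $24.90 + 64 @ $26.60 = $13,858.40
LIFO COGS: 206 @ $26.60 + 353 @ $24.90 = $14,269.30
Difference = |$13,858.40 − $14,269.30| = $410.90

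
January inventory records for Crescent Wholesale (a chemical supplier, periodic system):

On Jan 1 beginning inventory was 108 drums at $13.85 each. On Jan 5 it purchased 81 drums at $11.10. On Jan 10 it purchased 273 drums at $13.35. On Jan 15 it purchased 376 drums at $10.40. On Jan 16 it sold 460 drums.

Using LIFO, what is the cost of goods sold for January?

Jan 16, 460 sold [LIFO — newest first]: 376 @ $10.40 + 84 @ $13.35 = $5,031.80
Ending inventory: 108 @ $13.85 + 81 @ $11.10 + 189 @ $13.35 = $4,918.05

COGS = $5,031.80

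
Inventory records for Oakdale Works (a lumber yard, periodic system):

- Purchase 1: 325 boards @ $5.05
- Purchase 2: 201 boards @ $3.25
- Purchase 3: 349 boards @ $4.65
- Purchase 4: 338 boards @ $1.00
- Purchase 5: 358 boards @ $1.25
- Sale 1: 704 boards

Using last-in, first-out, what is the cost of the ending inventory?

Ending inventory = $3,880.15

Sale 1 (704) [LIFO — newest first]: 358 @ $1.25 + 338 @ $1.00 + 8 @ $4.65 = $822.70
Ending inventory: 325 @ $5.05 + 201 @ $3.25 + 341 @ $4.65 = $3,880.15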